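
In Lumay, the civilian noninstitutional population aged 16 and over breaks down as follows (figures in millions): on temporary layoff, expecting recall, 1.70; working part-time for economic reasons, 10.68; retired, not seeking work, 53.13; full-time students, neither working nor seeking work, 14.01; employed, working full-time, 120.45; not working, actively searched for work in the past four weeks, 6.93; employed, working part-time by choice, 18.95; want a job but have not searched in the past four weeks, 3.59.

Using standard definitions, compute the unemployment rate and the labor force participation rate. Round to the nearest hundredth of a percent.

Employed = 10.68 + 120.45 + 18.95 = 150.08 million (anyone who worked, including part-time for economic reasons, counts as employed).
Unemployed = 1.70 + 6.93 = 8.63 million (jobless and actively searching, or on temporary layoff).
Labor force = 150.08 + 8.63 = 158.71 million.
Not in labor force = 53.13 + 14.01 + 3.59 = 70.73 million (those not working and not actively searching are outside the labor force — including those who want a job but have given up searching).
Civilian working-age population = 158.71 + 70.73 = 229.44 million.
Unemployment rate = 8.63 / 158.71 = 5.44%.
Labor force participation rate = 158.71 / 229.44 = 69.17%.

Unemployment rate ≈ 5.44%; labor force participation rate ≈ 69.17%.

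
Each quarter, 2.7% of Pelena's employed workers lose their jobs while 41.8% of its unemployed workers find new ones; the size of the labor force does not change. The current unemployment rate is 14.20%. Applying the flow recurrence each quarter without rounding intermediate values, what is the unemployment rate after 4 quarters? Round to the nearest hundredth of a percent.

Unemployment rate after four quarters ≈ 6.84%.

With a fixed labor force, u_{t+1} = u_t + s·(1−u_t) − f·u_t = u_t·(1−s−f) + s.
Here 1−s−f = 0.555 and s = 0.027.
u_1 = 0.142000 × 0.555 + 0.027 = 0.105810.
u_2 = 0.105810 × 0.555 + 0.027 = 0.085725.
u_3 = 0.085725 × 0.555 + 0.027 = 0.074577.
u_4 = 0.074577 × 0.555 + 0.027 = 0.068390.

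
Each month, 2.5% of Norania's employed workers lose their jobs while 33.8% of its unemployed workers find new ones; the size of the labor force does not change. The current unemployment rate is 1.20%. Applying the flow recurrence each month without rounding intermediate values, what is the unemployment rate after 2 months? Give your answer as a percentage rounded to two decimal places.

Unemployment rate after two months ≈ 4.58%.

With a fixed labor force, u_{t+1} = u_t + s·(1−u_t) − f·u_t = u_t·(1−s−f) + s.
Here 1−s−f = 0.637 and s = 0.025.
u_1 = 0.012000 × 0.637 + 0.025 = 0.032644.
u_2 = 0.032644 × 0.637 + 0.025 = 0.045794.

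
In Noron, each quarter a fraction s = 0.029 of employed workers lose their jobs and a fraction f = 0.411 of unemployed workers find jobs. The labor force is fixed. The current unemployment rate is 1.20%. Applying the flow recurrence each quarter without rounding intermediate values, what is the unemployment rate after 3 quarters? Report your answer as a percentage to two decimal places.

With a fixed labor force, u_{t+1} = u_t + s·(1−u_t) − f·u_t = u_t·(1−s−f) + s.
Here 1−s−f = 0.560 and s = 0.029.
u_1 = 0.012000 × 0.560 + 0.029 = 0.035720.
u_2 = 0.035720 × 0.560 + 0.029 = 0.049003.
u_3 = 0.049003 × 0.560 + 0.029 = 0.056442.

Unemployment rate after three quarters ≈ 5.64%.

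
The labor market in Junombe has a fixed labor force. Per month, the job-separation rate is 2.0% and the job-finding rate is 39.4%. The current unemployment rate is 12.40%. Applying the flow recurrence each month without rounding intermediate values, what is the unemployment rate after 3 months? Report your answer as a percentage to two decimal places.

Unemployment rate after three months ≈ 6.35%.

With a fixed labor force, u_{t+1} = u_t + s·(1−u_t) − f·u_t = u_t·(1−s−f) + s.
Here 1−s−f = 0.586 and s = 0.020.
u_1 = 0.124000 × 0.586 + 0.020 = 0.092664.
u_2 = 0.092664 × 0.586 + 0.020 = 0.074301.
u_3 = 0.074301 × 0.586 + 0.020 = 0.063540.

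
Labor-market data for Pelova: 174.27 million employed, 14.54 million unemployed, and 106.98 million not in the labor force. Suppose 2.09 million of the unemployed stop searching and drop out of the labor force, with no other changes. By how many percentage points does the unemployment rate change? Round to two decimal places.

The unemployment rate changes by −1.03 percentage points.

Initially, labor force = 174.27 + 14.54 = 188.81 million, so u = 14.54/188.81 = 7.70%.
After the change, unemployed and labor force both fall by 2.09 → E = 174.27, U = 12.45, labor force = 186.72 million.
New unemployment rate = 12.45 / 186.72 = 6.67%.
Change = 6.67% − 7.70% = −1.03 percentage points.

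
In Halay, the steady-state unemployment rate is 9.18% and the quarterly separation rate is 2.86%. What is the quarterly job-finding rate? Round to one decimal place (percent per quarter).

Job-finding rate ≈ 28.3% per quarter.

From u* = s/(s+f): f = s·(1−u)/u.
f = 2.86 × (1 − 0.0918) / 0.0918 = 2.5975 / 0.0918 ≈ 28.3% per quarter.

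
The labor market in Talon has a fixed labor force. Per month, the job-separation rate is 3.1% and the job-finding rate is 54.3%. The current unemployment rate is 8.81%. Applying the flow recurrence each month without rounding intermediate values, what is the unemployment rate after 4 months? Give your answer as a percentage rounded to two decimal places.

Unemployment rate after four months ≈ 5.51%.

With a fixed labor force, u_{t+1} = u_t + s·(1−u_t) − f·u_t = u_t·(1−s−f) + s.
Here 1−s−f = 0.426 and s = 0.031.
u_1 = 0.088100 × 0.426 + 0.031 = 0.068531.
u_2 = 0.068531 × 0.426 + 0.031 = 0.060194.
u_3 = 0.060194 × 0.426 + 0.031 = 0.056643.
u_4 = 0.056643 × 0.426 + 0.031 = 0.055130.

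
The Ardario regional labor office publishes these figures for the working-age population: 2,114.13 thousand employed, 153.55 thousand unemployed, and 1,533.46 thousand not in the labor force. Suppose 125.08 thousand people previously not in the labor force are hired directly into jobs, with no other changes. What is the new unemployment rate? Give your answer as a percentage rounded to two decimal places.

New unemployment rate ≈ 6.42%.

Initially, labor force = 2,114.13 + 153.55 = 2,267.68 thousand, so u = 153.55/2,267.68 = 6.77%.
After the change, employed and labor force both rise by 125.08; unemployed unchanged → E = 2,239.21, U = 153.55, labor force = 2,392.76 thousand.
New unemployment rate = 153.55 / 2,392.76 = 6.42%.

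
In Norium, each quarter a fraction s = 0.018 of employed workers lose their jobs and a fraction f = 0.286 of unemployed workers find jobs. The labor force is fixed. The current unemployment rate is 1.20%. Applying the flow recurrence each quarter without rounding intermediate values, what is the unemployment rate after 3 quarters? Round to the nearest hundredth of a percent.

With a fixed labor force, u_{t+1} = u_t + s·(1−u_t) − f·u_t = u_t·(1−s−f) + s.
Here 1−s−f = 0.696 and s = 0.018.
u_1 = 0.012000 × 0.696 + 0.018 = 0.026352.
u_2 = 0.026352 × 0.696 + 0.018 = 0.036341.
u_3 = 0.036341 × 0.696 + 0.018 = 0.043293.

Unemployment rate after three quarters ≈ 4.33%.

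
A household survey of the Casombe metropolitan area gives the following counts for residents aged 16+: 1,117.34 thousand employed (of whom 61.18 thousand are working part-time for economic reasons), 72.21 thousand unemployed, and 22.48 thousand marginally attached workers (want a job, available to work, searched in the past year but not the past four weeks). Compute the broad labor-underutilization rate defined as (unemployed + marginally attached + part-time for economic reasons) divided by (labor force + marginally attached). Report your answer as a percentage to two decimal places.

Labor force = 1,117.34 + 72.21 = 1,189.55 thousand.
Numerator = 72.21 + 22.48 + 61.18 = 155.87 thousand.
Denominator = 1,189.55 + 22.48 = 1,212.03 thousand.
Broad rate = 155.87 / 1,212.03 = 12.86%.

Broad underutilization rate ≈ 12.86%.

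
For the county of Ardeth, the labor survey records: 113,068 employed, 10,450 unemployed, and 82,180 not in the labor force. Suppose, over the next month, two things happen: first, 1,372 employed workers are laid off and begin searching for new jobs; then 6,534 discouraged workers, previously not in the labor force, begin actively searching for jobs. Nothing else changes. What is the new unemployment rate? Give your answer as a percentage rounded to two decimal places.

New unemployment rate ≈ 14.11%.

Initially, labor force = 113,068 + 10,450 = 123,518, so u = 10,450/123,518 = 8.46%.
After the first change, employed falls and unemployed rises by 1,372; labor force unchanged → E = 111,696, U = 11,822, labor force = 123,518.
After the second change, unemployed and labor force both rise by 6,534 → E = 111,696, U = 18,356, labor force = 130,052.
New unemployment rate = 18,356 / 130,052 = 14.11%.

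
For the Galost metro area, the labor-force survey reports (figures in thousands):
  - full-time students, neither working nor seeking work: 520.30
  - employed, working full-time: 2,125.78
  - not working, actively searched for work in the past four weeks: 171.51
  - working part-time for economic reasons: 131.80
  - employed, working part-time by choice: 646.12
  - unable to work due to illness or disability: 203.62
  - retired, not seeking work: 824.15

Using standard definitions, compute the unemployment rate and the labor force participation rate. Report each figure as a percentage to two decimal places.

Unemployment rate ≈ 5.58%; labor force participation rate ≈ 66.52%.

Employed = 2,125.78 + 131.80 + 646.12 = 2,903.70 thousand (anyone who worked, including part-time for economic reasons, counts as employed).
Unemployed = 171.51 thousand.
Labor force = 2,903.70 + 171.51 = 3,075.21 thousand.
Not in labor force = 520.30 + 203.62 + 824.15 = 1,548.07 thousand (those not working and not actively searching are outside the labor force).
Civilian working-age population = 3,075.21 + 1,548.07 = 4,623.28 thousand.
Unemployment rate = 171.51 / 3,075.21 = 5.58%.
Labor force participation rate = 3,075.21 / 4,623.28 = 66.52%.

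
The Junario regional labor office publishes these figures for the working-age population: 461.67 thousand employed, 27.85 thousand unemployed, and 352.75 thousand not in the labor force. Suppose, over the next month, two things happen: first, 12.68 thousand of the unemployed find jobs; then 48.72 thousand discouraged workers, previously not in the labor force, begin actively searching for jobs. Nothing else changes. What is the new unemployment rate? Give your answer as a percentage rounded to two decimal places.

New unemployment rate ≈ 11.87%.

Initially, labor force = 461.67 + 27.85 = 489.52 thousand, so u = 27.85/489.52 = 5.69%.
After the first change, unemployed falls and employed rises by 12.68; labor force unchanged → E = 474.35, U = 15.17, labor force = 489.52 thousand.
After the second change, unemployed and labor force both rise by 48.72 → E = 474.35, U = 63.89, labor force = 538.24 thousand.
New unemployment rate = 63.89 / 538.24 = 11.87%.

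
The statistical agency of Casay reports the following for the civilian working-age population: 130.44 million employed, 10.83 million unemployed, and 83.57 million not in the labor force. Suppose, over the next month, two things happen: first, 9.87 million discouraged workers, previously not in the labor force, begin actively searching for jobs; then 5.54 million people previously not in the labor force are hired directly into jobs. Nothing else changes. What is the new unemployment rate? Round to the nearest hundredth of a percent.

Initially, labor force = 130.44 + 10.83 = 141.27 million, so u = 10.83/141.27 = 7.67%.
After the first change, unemployed and labor force both rise by 9.87 → E = 130.44, U = 20.70, labor force = 151.14 million.
After the second change, employed and labor force both rise by 5.54; unemployed unchanged → E = 135.98, U = 20.70, labor force = 156.68 million.
New unemployment rate = 20.70 / 156.68 = 13.21%.

New unemployment rate ≈ 13.21%.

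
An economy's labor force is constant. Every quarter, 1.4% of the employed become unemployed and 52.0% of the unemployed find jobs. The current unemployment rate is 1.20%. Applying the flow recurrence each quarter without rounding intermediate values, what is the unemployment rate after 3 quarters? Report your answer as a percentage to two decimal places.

Unemployment rate after three quarters ≈ 2.48%.

With a fixed labor force, u_{t+1} = u_t + s·(1−u_t) − f·u_t = u_t·(1−s−f) + s.
Here 1−s−f = 0.466 and s = 0.014.
u_1 = 0.012000 × 0.466 + 0.014 = 0.019592.
u_2 = 0.019592 × 0.466 + 0.014 = 0.023130.
u_3 = 0.023130 × 0.466 + 0.014 = 0.024779.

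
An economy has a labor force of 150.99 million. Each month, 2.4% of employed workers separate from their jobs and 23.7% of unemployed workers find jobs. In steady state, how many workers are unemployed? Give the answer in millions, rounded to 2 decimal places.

Steady-state unemployment rate u* = s/(s+f) = 2.4/(2.4+23.7) = 0.091954.
Unemployed = u* × labor force = 0.091954 × 150.99 ≈ 13.88 million.

About 13.88 million are unemployed in steady state.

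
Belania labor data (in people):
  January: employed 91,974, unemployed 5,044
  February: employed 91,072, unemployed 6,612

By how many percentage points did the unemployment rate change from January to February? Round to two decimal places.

The unemployment rate changed by +1.57 percentage points.

January: labor force = 91,974 + 5,044 = 97,018; u = 5,044/97,018 = 5.20%.
February: labor force = 91,072 + 6,612 = 97,684; u = 6,612/97,684 = 6.77%.
Change = 6.77% − 5.20% = +1.57 pp.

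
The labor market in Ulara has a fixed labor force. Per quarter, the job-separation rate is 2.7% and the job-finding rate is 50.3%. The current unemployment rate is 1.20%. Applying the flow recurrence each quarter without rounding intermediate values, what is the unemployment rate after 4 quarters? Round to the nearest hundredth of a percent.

Unemployment rate after four quarters ≈ 4.90%.

With a fixed labor force, u_{t+1} = u_t + s·(1−u_t) − f·u_t = u_t·(1−s−f) + s.
Here 1−s−f = 0.470 and s = 0.027.
u_1 = 0.012000 × 0.470 + 0.027 = 0.032640.
u_2 = 0.032640 × 0.470 + 0.027 = 0.042341.
u_3 = 0.042341 × 0.470 + 0.027 = 0.046900.
u_4 = 0.046900 × 0.470 + 0.027 = 0.049043.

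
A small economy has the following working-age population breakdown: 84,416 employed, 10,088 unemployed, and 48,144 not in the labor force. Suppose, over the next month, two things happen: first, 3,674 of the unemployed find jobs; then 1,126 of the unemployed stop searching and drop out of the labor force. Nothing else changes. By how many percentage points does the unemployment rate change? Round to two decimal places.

Initially, labor force = 84,416 + 10,088 = 94,504, so u = 10,088/94,504 = 10.67%.
After the first change, unemployed falls and employed rises by 3,674; labor force unchanged → E = 88,090, U = 6,414, labor force = 94,504.
After the second change, unemployed and labor force both fall by 1,126 → E = 88,090, U = 5,288, labor force = 93,378.
New unemployment rate = 5,288 / 93,378 = 5.66%.
Change = 5.66% − 10.67% = −5.01 percentage points.

The unemployment rate changes by −5.01 percentage points.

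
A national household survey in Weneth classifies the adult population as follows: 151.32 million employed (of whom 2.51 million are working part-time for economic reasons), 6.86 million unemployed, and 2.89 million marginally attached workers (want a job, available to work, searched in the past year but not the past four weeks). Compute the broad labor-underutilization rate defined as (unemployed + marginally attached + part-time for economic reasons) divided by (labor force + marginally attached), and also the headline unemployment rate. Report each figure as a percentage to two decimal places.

Broad underutilization rate ≈ 7.61%; headline unemployment rate ≈ 4.34%.

Labor force = 151.32 + 6.86 = 158.18 million.
Numerator = 6.86 + 2.89 + 2.51 = 12.26 million.
Denominator = 158.18 + 2.89 = 161.07 million.
Broad rate = 12.26 / 161.07 = 7.61%.
Headline unemployment rate = 6.86 / 158.18 = 4.34%.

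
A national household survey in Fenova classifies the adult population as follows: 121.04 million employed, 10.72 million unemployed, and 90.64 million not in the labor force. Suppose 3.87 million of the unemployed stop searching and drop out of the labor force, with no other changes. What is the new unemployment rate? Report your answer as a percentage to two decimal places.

New unemployment rate ≈ 5.36%.

Initially, labor force = 121.04 + 10.72 = 131.76 million, so u = 10.72/131.76 = 8.14%.
After the change, unemployed and labor force both fall by 3.87 → E = 121.04, U = 6.85, labor force = 127.89 million.
New unemployment rate = 6.85 / 127.89 = 5.36%.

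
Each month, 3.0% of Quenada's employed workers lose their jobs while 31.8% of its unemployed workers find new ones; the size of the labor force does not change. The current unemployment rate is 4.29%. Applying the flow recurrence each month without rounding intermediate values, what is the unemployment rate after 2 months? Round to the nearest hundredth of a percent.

With a fixed labor force, u_{t+1} = u_t + s·(1−u_t) − f·u_t = u_t·(1−s−f) + s.
Here 1−s−f = 0.652 and s = 0.030.
u_1 = 0.042900 × 0.652 + 0.030 = 0.057971.
u_2 = 0.057971 × 0.652 + 0.030 = 0.067797.

Unemployment rate after two months ≈ 6.78%.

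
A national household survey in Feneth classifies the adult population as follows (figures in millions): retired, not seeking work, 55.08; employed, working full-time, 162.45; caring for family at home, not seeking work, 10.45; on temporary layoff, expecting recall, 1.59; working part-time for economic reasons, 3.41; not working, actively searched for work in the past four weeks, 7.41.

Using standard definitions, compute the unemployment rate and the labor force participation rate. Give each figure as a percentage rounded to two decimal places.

Unemployment rate ≈ 5.15%; labor force participation rate ≈ 72.74%.

Employed = 162.45 + 3.41 = 165.86 million (anyone who worked, including part-time for economic reasons, counts as employed).
Unemployed = 1.59 + 7.41 = 9.00 million (jobless and actively searching, or on temporary layoff).
Labor force = 165.86 + 9.00 = 174.86 million.
Not in labor force = 55.08 + 10.45 = 65.53 million (those not working and not actively searching are outside the labor force).
Civilian working-age population = 174.86 + 65.53 = 240.39 million.
Unemployment rate = 9.00 / 174.86 = 5.15%.
Labor force participation rate = 174.86 / 240.39 = 72.74%.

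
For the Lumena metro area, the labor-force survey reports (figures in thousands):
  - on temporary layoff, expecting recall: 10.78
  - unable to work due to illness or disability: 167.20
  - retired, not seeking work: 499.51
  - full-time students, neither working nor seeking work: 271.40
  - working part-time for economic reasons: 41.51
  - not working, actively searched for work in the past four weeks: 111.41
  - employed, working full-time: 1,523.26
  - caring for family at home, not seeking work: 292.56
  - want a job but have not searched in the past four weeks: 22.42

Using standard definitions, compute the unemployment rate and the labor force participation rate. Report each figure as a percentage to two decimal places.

Employed = 41.51 + 1,523.26 = 1,564.77 thousand (anyone who worked, including part-time for economic reasons, counts as employed).
Unemployed = 10.78 + 111.41 = 122.19 thousand (jobless and actively searching, or on temporary layoff).
Labor force = 1,564.77 + 122.19 = 1,686.96 thousand.
Not in labor force = 167.20 + 499.51 + 271.40 + 292.56 + 22.42 = 1,253.09 thousand (those not working and not actively searching are outside the labor force — including those who want a job but have given up searching).
Civilian working-age population = 1,686.96 + 1,253.09 = 2,940.05 thousand.
Unemployment rate = 122.19 / 1,686.96 = 7.24%.
Labor force participation rate = 1,686.96 / 2,940.05 = 57.38%.

Unemployment rate ≈ 7.24%; labor force participation rate ≈ 57.38%.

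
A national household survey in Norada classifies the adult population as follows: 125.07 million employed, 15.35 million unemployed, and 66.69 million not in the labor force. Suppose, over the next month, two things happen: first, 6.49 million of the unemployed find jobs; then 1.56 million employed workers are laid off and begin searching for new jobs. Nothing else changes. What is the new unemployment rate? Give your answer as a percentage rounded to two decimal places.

New unemployment rate ≈ 7.42%.

Initially, labor force = 125.07 + 15.35 = 140.42 million, so u = 15.35/140.42 = 10.93%.
After the first change, unemployed falls and employed rises by 6.49; labor force unchanged → E = 131.56, U = 8.86, labor force = 140.42 million.
After the second change, employed falls and unemployed rises by 1.56; labor force unchanged → E = 130.00, U = 10.42, labor force = 140.42 million.
New unemployment rate = 10.42 / 140.42 = 7.42%.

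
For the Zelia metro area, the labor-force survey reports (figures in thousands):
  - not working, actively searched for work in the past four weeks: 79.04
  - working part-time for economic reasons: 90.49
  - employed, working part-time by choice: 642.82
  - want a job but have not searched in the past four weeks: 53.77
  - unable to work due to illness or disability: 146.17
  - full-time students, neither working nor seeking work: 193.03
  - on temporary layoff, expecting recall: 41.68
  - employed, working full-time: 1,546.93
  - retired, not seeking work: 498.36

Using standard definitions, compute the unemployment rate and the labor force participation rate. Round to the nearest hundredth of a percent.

Employed = 90.49 + 642.82 + 1,546.93 = 2,280.24 thousand (anyone who worked, including part-time for economic reasons, counts as employed).
Unemployed = 79.04 + 41.68 = 120.72 thousand (jobless and actively searching, or on temporary layoff).
Labor force = 2,280.24 + 120.72 = 2,400.96 thousand.
Not in labor force = 53.77 + 146.17 + 193.03 + 498.36 = 891.33 thousand (those not working and not actively searching are outside the labor force — including those who want a job but have given up searching).
Civilian working-age population = 2,400.96 + 891.33 = 3,292.29 thousand.
Unemployment rate = 120.72 / 2,400.96 = 5.03%.
Labor force participation rate = 2,400.96 / 3,292.29 = 72.93%.

Unemployment rate ≈ 5.03%; labor force participation rate ≈ 72.93%.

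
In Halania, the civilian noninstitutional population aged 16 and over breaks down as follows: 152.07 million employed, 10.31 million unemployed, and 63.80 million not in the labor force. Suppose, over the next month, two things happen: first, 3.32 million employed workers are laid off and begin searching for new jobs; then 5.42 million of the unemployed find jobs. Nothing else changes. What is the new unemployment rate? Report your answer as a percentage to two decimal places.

Initially, labor force = 152.07 + 10.31 = 162.38 million, so u = 10.31/162.38 = 6.35%.
After the first change, employed falls and unemployed rises by 3.32; labor force unchanged → E = 148.75, U = 13.63, labor force = 162.38 million.
After the second change, unemployed falls and employed rises by 5.42; labor force unchanged → E = 154.17, U = 8.21, labor force = 162.38 million.
New unemployment rate = 8.21 / 162.38 = 5.06%.

New unemployment rate ≈ 5.06%.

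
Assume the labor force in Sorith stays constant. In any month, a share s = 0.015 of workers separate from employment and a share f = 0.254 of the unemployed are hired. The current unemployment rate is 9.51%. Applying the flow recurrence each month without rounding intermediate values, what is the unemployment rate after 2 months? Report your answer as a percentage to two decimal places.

With a fixed labor force, u_{t+1} = u_t + s·(1−u_t) − f·u_t = u_t·(1−s−f) + s.
Here 1−s−f = 0.731 and s = 0.015.
u_1 = 0.095100 × 0.731 + 0.015 = 0.084518.
u_2 = 0.084518 × 0.731 + 0.015 = 0.076783.

Unemployment rate after two months ≈ 7.68%.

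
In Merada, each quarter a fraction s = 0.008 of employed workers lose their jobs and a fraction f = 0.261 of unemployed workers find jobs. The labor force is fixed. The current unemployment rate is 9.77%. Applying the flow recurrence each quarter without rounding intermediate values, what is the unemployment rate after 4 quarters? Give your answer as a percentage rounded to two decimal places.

Unemployment rate after four quarters ≈ 4.91%.

With a fixed labor force, u_{t+1} = u_t + s·(1−u_t) − f·u_t = u_t·(1−s−f) + s.
Here 1−s−f = 0.731 and s = 0.008.
u_1 = 0.097700 × 0.731 + 0.008 = 0.079419.
u_2 = 0.079419 × 0.731 + 0.008 = 0.066055.
u_3 = 0.066055 × 0.731 + 0.008 = 0.056286.
u_4 = 0.056286 × 0.731 + 0.008 = 0.049145.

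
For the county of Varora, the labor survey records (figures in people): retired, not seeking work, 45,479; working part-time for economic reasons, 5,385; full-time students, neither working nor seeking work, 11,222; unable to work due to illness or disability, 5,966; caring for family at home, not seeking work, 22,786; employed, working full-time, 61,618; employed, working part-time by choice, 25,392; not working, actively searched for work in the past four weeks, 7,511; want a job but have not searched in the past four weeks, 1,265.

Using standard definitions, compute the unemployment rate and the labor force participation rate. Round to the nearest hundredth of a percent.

Unemployment rate ≈ 7.52%; labor force participation rate ≈ 53.53%.

Employed = 5,385 + 61,618 + 25,392 = 92,395 (anyone who worked, including part-time for economic reasons, counts as employed).
Unemployed = 7,511.
Labor force = 92,395 + 7,511 = 99,906.
Not in labor force = 45,479 + 11,222 + 5,966 + 22,786 + 1,265 = 86,718 (those not working and not actively searching are outside the labor force — including those who want a job but have given up searching).
Civilian working-age population = 99,906 + 86,718 = 186,624.
Unemployment rate = 7,511 / 99,906 = 7.52%.
Labor force participation rate = 99,906 / 186,624 = 53.53%.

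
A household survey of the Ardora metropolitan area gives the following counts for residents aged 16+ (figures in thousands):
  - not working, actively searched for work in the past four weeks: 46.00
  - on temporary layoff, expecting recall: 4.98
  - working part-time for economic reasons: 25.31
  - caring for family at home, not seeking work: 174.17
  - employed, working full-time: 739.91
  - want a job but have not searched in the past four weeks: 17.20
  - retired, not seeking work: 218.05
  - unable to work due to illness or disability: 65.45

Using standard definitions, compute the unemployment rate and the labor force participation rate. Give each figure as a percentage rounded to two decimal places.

Employed = 25.31 + 739.91 = 765.22 thousand (anyone who worked, including part-time for economic reasons, counts as employed).
Unemployed = 46.00 + 4.98 = 50.98 thousand (jobless and actively searching, or on temporary layoff).
Labor force = 765.22 + 50.98 = 816.20 thousand.
Not in labor force = 174.17 + 17.20 + 218.05 + 65.45 = 474.87 thousand (those not working and not actively searching are outside the labor force — including those who want a job but have given up searching).
Civilian working-age population = 816.20 + 474.87 = 1,291.07 thousand.
Unemployment rate = 50.98 / 816.20 = 6.25%.
Labor force participation rate = 816.20 / 1,291.07 = 63.22%.

Unemployment rate ≈ 6.25%; labor force participation rate ≈ 63.22%.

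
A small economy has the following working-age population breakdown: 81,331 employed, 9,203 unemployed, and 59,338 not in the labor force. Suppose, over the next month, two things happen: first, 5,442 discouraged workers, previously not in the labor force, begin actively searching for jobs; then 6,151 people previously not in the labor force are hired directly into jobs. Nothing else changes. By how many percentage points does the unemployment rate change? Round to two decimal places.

The unemployment rate changes by +4.17 percentage points.

Initially, labor force = 81,331 + 9,203 = 90,534, so u = 9,203/90,534 = 10.17%.
After the first change, unemployed and labor force both rise by 5,442 → E = 81,331, U = 14,645, labor force = 95,976.
After the second change, employed and labor force both rise by 6,151; unemployed unchanged → E = 87,482, U = 14,645, labor force = 102,127.
New unemployment rate = 14,645 / 102,127 = 14.34%.
Change = 14.34% − 10.17% = +4.17 percentage points.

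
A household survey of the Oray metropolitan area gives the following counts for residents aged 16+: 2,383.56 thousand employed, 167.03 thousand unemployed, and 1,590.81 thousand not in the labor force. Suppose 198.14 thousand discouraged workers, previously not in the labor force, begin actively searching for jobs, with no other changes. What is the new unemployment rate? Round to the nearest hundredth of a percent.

New unemployment rate ≈ 13.29%.

Initially, labor force = 2,383.56 + 167.03 = 2,550.59 thousand, so u = 167.03/2,550.59 = 6.55%.
After the change, unemployed and labor force both rise by 198.14 → E = 2,383.56, U = 365.17, labor force = 2,748.73 thousand.
New unemployment rate = 365.17 / 2,748.73 = 13.29%.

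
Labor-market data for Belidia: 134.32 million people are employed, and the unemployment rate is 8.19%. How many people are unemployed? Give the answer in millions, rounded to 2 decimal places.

About 11.98 million are unemployed.

Let U be the number unemployed. The labor force is E + U, and U/(E+U) = 0.0819.
So U = 0.0819 × 134.32 / (1 − 0.0819) = 11.0008 / 0.9181 ≈ 11.98 million.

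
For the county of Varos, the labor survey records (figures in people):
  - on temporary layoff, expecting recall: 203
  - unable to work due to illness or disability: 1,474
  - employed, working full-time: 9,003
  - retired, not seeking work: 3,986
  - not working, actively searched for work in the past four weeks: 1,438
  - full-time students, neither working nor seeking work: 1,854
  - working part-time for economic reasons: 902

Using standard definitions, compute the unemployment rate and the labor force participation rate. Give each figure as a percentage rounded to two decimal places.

Employed = 9,003 + 902 = 9,905 (anyone who worked, including part-time for economic reasons, counts as employed).
Unemployed = 203 + 1,438 = 1,641 (jobless and actively searching, or on temporary layoff).
Labor force = 9,905 + 1,641 = 11,546.
Not in labor force = 1,474 + 3,986 + 1,854 = 7,314 (those not working and not actively searching are outside the labor force).
Civilian working-age population = 11,546 + 7,314 = 18,860.
Unemployment rate = 1,641 / 11,546 = 14.21%.
Labor force participation rate = 11,546 / 18,860 = 61.22%.

Unemployment rate ≈ 14.21%; labor force participation rate ≈ 61.22%.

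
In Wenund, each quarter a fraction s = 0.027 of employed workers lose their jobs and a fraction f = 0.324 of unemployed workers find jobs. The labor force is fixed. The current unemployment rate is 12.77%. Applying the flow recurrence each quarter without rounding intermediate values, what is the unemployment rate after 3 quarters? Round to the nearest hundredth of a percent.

Unemployment rate after three quarters ≈ 9.08%.

With a fixed labor force, u_{t+1} = u_t + s·(1−u_t) − f·u_t = u_t·(1−s−f) + s.
Here 1−s−f = 0.649 and s = 0.027.
u_1 = 0.127700 × 0.649 + 0.027 = 0.109877.
u_2 = 0.109877 × 0.649 + 0.027 = 0.098310.
u_3 = 0.098310 × 0.649 + 0.027 = 0.090803.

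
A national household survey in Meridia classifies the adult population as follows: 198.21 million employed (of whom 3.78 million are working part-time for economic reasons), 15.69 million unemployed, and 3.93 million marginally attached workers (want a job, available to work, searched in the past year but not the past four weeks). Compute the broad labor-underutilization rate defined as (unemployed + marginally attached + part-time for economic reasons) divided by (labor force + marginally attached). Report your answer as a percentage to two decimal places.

Broad underutilization rate ≈ 10.74%.

Labor force = 198.21 + 15.69 = 213.90 million.
Numerator = 15.69 + 3.93 + 3.78 = 23.40 million.
Denominator = 213.90 + 3.93 = 217.83 million.
Broad rate = 23.40 / 217.83 = 10.74%.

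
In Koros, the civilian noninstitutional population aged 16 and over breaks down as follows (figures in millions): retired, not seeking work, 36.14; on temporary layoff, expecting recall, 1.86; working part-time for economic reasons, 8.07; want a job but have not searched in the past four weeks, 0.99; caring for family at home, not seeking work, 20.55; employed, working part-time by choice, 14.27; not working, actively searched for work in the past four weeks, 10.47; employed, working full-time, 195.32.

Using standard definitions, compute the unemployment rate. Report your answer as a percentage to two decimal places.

Employed = 8.07 + 14.27 + 195.32 = 217.66 million (anyone who worked, including part-time for economic reasons, counts as employed).
Unemployed = 1.86 + 10.47 = 12.33 million (jobless and actively searching, or on temporary layoff).
Labor force = 217.66 + 12.33 = 229.99 million.
Unemployment rate = 12.33 / 229.99 = 5.36%.

Unemployment rate ≈ 5.36%.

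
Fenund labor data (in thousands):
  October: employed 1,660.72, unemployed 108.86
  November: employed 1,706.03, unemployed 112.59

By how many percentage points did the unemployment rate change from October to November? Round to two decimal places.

The unemployment rate changed by +0.04 percentage points.

October: labor force = 1,660.72 + 108.86 = 1,769.58; u = 108.86/1,769.58 = 6.15%.
November: labor force = 1,706.03 + 112.59 = 1,818.62; u = 112.59/1,818.62 = 6.19%.
Change = 6.19% − 6.15% = +0.04 pp.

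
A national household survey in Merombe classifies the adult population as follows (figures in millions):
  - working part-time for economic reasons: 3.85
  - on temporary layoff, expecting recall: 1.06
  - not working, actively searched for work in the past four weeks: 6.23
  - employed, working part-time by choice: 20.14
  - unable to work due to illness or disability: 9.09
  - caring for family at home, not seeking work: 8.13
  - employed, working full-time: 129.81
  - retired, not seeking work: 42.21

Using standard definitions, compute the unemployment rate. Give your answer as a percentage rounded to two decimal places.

Employed = 3.85 + 20.14 + 129.81 = 153.80 million (anyone who worked, including part-time for economic reasons, counts as employed).
Unemployed = 1.06 + 6.23 = 7.29 million (jobless and actively searching, or on temporary layoff).
Labor force = 153.80 + 7.29 = 161.09 million.
Unemployment rate = 7.29 / 161.09 = 4.53%.

Unemployment rate ≈ 4.53%.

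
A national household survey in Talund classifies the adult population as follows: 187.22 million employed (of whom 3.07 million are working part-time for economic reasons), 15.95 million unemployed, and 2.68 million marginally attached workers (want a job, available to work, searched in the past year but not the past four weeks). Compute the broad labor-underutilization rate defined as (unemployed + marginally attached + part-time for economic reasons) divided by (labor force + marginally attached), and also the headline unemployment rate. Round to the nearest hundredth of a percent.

Labor force = 187.22 + 15.95 = 203.17 million.
Numerator = 15.95 + 2.68 + 3.07 = 21.70 million.
Denominator = 203.17 + 2.68 = 205.85 million.
Broad rate = 21.70 / 205.85 = 10.54%.
Headline unemployment rate = 15.95 / 203.17 = 7.85%.

Broad underutilization rate ≈ 10.54%; headline unemployment rate ≈ 7.85%.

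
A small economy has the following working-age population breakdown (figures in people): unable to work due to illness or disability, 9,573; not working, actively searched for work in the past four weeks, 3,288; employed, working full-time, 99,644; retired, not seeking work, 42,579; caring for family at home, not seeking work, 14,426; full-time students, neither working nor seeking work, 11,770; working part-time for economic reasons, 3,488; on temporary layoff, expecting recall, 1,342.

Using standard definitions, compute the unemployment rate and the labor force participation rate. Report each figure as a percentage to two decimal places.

Unemployment rate ≈ 4.30%; labor force participation rate ≈ 57.90%.

Employed = 99,644 + 3,488 = 103,132 (anyone who worked, including part-time for economic reasons, counts as employed).
Unemployed = 3,288 + 1,342 = 4,630 (jobless and actively searching, or on temporary layoff).
Labor force = 103,132 + 4,630 = 107,762.
Not in labor force = 9,573 + 42,579 + 14,426 + 11,770 = 78,348 (those not working and not actively searching are outside the labor force).
Civilian working-age population = 107,762 + 78,348 = 186,110.
Unemployment rate = 4,630 / 107,762 = 4.30%.
Labor force participation rate = 107,762 / 186,110 = 57.90%.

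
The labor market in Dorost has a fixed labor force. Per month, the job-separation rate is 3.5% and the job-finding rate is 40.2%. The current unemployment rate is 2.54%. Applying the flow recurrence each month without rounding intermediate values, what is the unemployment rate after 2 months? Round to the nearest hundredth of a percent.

Unemployment rate after two months ≈ 6.28%.

With a fixed labor force, u_{t+1} = u_t + s·(1−u_t) − f·u_t = u_t·(1−s−f) + s.
Here 1−s−f = 0.563 and s = 0.035.
u_1 = 0.025400 × 0.563 + 0.035 = 0.049300.
u_2 = 0.049300 × 0.563 + 0.035 = 0.062756.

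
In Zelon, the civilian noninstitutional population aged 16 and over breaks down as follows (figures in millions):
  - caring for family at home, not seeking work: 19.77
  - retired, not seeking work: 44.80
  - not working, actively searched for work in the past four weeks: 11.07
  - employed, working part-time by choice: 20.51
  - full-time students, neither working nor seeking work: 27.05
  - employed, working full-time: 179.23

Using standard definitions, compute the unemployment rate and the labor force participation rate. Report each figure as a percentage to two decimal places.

Unemployment rate ≈ 5.25%; labor force participation rate ≈ 69.71%.

Employed = 20.51 + 179.23 = 199.74 million.
Unemployed = 11.07 million.
Labor force = 199.74 + 11.07 = 210.81 million.
Not in labor force = 19.77 + 44.80 + 27.05 = 91.62 million (those not working and not actively searching are outside the labor force).
Civilian working-age population = 210.81 + 91.62 = 302.43 million.
Unemployment rate = 11.07 / 210.81 = 5.25%.
Labor force participation rate = 210.81 / 302.43 = 69.71%.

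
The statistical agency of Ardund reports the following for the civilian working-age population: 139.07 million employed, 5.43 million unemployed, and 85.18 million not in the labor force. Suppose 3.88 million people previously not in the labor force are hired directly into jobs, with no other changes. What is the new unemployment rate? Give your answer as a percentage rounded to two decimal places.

Initially, labor force = 139.07 + 5.43 = 144.50 million, so u = 5.43/144.50 = 3.76%.
After the change, employed and labor force both rise by 3.88; unemployed unchanged → E = 142.95, U = 5.43, labor force = 148.38 million.
New unemployment rate = 5.43 / 148.38 = 3.66%.

New unemployment rate ≈ 3.66%.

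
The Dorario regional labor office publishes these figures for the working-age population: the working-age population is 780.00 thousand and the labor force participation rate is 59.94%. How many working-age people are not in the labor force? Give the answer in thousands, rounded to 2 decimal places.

About 312.47 thousand are not in the labor force.

Share not in the labor force = 1 − 0.5994 = 0.4006.
Not in labor force = 0.4006 × 780.00 ≈ 312.47 thousand.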